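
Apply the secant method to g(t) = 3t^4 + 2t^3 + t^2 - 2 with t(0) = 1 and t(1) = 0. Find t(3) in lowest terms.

g(1) = 4, g(0) = -2. t(2) = 0 - (-2)·(0 - 1)/((-2) - 4) = 1/3.
g(0) = -2, g(1/3) = -16/9. t(3) = (1/3) - (-16/9)·((1/3) - 0)/((-16/9) - (-2)) = 3.

3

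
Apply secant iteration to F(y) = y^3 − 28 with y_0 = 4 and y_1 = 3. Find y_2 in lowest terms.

112/37

F(4) = 36, F(3) = −1. y_2 = 3 − (−1)·(3 − 4)/((−1) − 36) = 112/37.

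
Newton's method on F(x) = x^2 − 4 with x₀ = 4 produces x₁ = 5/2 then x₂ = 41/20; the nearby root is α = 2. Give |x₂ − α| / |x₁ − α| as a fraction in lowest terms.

1/10

x₁ − α = 5/2 − 2 = 1/2, so |x₁ − α| = 1/2.
x₂ − α = 41/20 − 2 = 1/20, so |x₂ − α| = 1/20.
Ratio = (1/20) / (1/2) = 1/10.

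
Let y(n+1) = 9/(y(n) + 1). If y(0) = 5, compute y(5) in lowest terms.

y(1) = 9/(5 + 1) = 3/2.
y(2) = 9/(3/2 + 1) = 18/5.
y(3) = 9/(18/5 + 1) = 45/23.
y(4) = 9/(45/23 + 1) = 207/68.
y(5) = 9/(207/68 + 1) = 612/275.

612/275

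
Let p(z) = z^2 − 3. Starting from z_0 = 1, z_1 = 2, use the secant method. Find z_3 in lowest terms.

19/11

p(1) = −2, p(2) = 1. z_2 = 2 − 1·(2 − 1)/(1 − (−2)) = 5/3.
p(2) = 1, p(5/3) = −2/9. z_3 = (5/3) − (−2/9)·((5/3) − 2)/((−2/9) − 1) = 19/11.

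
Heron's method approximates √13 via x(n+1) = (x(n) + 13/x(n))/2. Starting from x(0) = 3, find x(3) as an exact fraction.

14159/3927

x(1) = (3 + 13/3)/2 = 11/3.
x(2) = (11/3 + 13/(11/3))/2 = 119/33.
x(3) = (119/33 + 13/(119/33))/2 = 14159/3927.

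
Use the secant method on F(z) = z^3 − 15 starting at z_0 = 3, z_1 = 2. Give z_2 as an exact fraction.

F(3) = 12, F(2) = −7. z_2 = 2 − (−7)·(2 − 3)/((−7) − 12) = 45/19.

45/19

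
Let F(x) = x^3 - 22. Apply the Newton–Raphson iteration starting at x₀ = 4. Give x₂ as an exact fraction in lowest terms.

F'(x) = 3x^2.
F(4) = 42, F'(4) = 48, so x₁ = 4 - 42/48 = 25/8.
F(25/8) = 4361/512, F'(25/8) = 1875/64, so x₂ = (25/8) - (4361/512)/(1875/64) = 21257/7500.

21257/7500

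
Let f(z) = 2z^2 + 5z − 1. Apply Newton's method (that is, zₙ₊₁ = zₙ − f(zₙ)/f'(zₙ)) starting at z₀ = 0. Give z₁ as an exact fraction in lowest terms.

f'(z) = 4z + 5.
f(0) = −1, f'(0) = 5, so z₁ = 0 − (−1)/5 = 1/5.

1/5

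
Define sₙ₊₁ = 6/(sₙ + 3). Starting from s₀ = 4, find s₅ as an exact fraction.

s₁ = 6/(4 + 3) = 6/7.
s₂ = 6/(6/7 + 3) = 14/9.
s₃ = 6/(14/9 + 3) = 54/41.
s₄ = 6/(54/41 + 3) = 82/59.
s₅ = 6/(82/59 + 3) = 354/259.

354/259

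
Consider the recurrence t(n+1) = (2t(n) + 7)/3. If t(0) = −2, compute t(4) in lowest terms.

47/9

t(1) = (2·(−2) + 7)/3 = 1.
t(2) = (2·1 + 7)/3 = 3.
t(3) = (2·3 + 7)/3 = 13/3.
t(4) = (2·(13/3) + 7)/3 = 47/9.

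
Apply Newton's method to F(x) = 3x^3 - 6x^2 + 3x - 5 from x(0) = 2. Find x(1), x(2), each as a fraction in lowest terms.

x(1) = 29/15, x(2) = 29173/15120

F'(x) = 9x^2 - 12x + 3.
F(2) = 1, F'(2) = 15, so x(1) = 2 - 1/15 = 29/15.
F(29/15) = 59/1125, F'(29/15) = 336/25, so x(2) = (29/15) - (59/1125)/(336/25) = 29173/15120.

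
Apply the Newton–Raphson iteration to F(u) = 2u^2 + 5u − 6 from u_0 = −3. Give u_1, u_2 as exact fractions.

F'(u) = 4u + 5.
F(−3) = −3, F'(−3) = −7, so u_1 = (−3) − (−3)/(−7) = −24/7.
F(−24/7) = 18/49, F'(−24/7) = −61/7, so u_2 = (−24/7) − (18/49)/(−61/7) = −1446/427.

u_1 = −24/7, u_2 = −1446/427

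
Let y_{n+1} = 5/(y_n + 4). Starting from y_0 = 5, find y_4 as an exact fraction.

y_1 = 5/(5 + 4) = 5/9.
y_2 = 5/(5/9 + 4) = 45/41.
y_3 = 5/(45/41 + 4) = 205/209.
y_4 = 5/(205/209 + 4) = 1045/1041.

1045/1041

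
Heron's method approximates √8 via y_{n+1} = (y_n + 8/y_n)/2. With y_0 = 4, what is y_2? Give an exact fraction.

y_1 = (4 + 8/4)/2 = 3.
y_2 = (3 + 8/3)/2 = 17/6.

17/6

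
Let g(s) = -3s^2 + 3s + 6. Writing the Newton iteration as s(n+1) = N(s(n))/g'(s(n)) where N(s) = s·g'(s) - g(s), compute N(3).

g'(s) = -6s + 3.
N(s) = s·g'(s) - g(s) = s·(-6s + 3) - (-3s^2 + 3s + 6) = -3s^2 - 6.
N(3) = -33.

-33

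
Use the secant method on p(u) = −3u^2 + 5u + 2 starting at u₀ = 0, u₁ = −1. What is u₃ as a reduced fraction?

−11/35

p(0) = 2, p(−1) = −6. u₂ = (−1) − (−6)·((−1) − 0)/((−6) − 2) = −1/4.
p(−1) = −6, p(−1/4) = 9/16. u₃ = (−1/4) − (9/16)·((−1/4) − (−1))/((9/16) − (−6)) = −11/35.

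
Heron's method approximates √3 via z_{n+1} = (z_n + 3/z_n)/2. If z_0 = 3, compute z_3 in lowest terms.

z_1 = (3 + 3/3)/2 = 2.
z_2 = (2 + 3/2)/2 = 7/4.
z_3 = (7/4 + 3/(7/4))/2 = 97/56.

97/56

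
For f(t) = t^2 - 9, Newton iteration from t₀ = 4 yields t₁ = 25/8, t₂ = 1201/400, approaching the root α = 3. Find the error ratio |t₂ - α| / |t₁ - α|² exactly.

4/25

t₁ - α = 25/8 - 3 = 1/8, so |t₁ - α| = 1/8.
t₂ - α = 1201/400 - 3 = 1/400, so |t₂ - α| = 1/400.
|t₁ - α|² = 1/64.
Ratio = (1/400) / (1/64) = 4/25.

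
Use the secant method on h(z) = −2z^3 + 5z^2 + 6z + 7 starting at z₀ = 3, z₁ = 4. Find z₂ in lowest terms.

115/33

h(3) = 16, h(4) = −17. z₂ = 4 − (−17)·(4 − 3)/((−17) − 16) = 115/33.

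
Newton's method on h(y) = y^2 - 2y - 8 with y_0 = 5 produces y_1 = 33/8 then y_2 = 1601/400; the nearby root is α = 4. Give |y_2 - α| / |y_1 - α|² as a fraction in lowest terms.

4/25

y_1 - α = 33/8 - 4 = 1/8, so |y_1 - α| = 1/8.
y_2 - α = 1601/400 - 4 = 1/400, so |y_2 - α| = 1/400.
|y_1 - α|² = 1/64.
Ratio = (1/400) / (1/64) = 4/25.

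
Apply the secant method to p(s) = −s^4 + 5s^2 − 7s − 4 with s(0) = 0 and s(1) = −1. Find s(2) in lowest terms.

p(0) = −4, p(−1) = 7. s(2) = (−1) − 7·((−1) − 0)/(7 − (−4)) = −4/11.

−4/11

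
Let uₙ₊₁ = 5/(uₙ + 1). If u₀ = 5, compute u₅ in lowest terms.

u₁ = 5/(5 + 1) = 5/6.
u₂ = 5/(5/6 + 1) = 30/11.
u₃ = 5/(30/11 + 1) = 55/41.
u₄ = 5/(55/41 + 1) = 205/96.
u₅ = 5/(205/96 + 1) = 480/301.

480/301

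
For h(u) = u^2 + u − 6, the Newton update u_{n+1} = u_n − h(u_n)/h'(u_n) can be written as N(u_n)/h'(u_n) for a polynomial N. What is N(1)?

7

h'(u) = 2u + 1.
N(u) = u·h'(u) − h(u) = u·(2u + 1) − (u^2 + u − 6) = u^2 + 6.
N(1) = 7.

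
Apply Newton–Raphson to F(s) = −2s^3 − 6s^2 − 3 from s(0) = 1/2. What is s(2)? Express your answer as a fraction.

F'(s) = −6s^2 − 12s.
F(1/2) = −19/4, F'(1/2) = −15/2, so s(1) = (1/2) − (−19/4)/(−15/2) = −2/15.
F(−2/15) = −10469/3375, F'(−2/15) = 112/75, so s(2) = (−2/15) − (−10469/3375)/(112/75) = 9797/5040.

9797/5040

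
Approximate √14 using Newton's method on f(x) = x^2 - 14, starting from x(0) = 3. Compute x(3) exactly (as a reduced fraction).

f'(x) = 2x.
f(3) = -5, f'(3) = 6, so x(1) = 3 - (-5)/6 = 23/6.
f(23/6) = 25/36, f'(23/6) = 23/3, so x(2) = (23/6) - (25/36)/(23/3) = 1033/276.
f(1033/276) = 625/76176, f'(1033/276) = 1033/138, so x(3) = (1033/276) - (625/76176)/(1033/138) = 2133553/570216.

2133553/570216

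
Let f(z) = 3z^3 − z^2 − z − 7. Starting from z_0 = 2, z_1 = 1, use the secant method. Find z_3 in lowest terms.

f(2) = 11, f(1) = −6. z_2 = 1 − (−6)·(1 − 2)/((−6) − 11) = 23/17.
f(1) = −6, f(23/17) = −13530/4913. z_3 = (23/17) − (−13530/4913)·((23/17) − 1)/((−13530/4913) − (−6)) = 732/443.

732/443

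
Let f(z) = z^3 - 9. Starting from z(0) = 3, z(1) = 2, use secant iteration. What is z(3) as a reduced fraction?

f(3) = 18, f(2) = -1. z(2) = 2 - (-1)·(2 - 3)/((-1) - 18) = 39/19.
f(2) = -1, f(39/19) = -2412/6859. z(3) = (39/19) - (-2412/6859)·((39/19) - 2)/((-2412/6859) - (-1)) = 9255/4447.

9255/4447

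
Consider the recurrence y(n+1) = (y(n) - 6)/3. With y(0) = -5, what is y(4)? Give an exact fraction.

-245/81

y(1) = ((-5) - 6)/3 = -11/3.
y(2) = ((-11/3) - 6)/3 = -29/9.
y(3) = ((-29/9) - 6)/3 = -83/27.
y(4) = ((-83/27) - 6)/3 = -245/81.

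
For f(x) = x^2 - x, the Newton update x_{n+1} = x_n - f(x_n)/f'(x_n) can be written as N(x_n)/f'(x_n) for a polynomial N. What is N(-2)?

f'(x) = 2x - 1.
N(x) = x·f'(x) - f(x) = x·(2x - 1) - (x^2 - x) = x^2.
N(-2) = 4.

4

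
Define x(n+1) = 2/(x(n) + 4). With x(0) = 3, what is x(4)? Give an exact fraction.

x(1) = 2/(3 + 4) = 2/7.
x(2) = 2/(2/7 + 4) = 7/15.
x(3) = 2/(7/15 + 4) = 30/67.
x(4) = 2/(30/67 + 4) = 67/149.

67/149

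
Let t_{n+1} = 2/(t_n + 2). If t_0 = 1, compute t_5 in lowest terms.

30/41

t_1 = 2/(1 + 2) = 2/3.
t_2 = 2/(2/3 + 2) = 3/4.
t_3 = 2/(3/4 + 2) = 8/11.
t_4 = 2/(8/11 + 2) = 11/15.
t_5 = 2/(11/15 + 2) = 30/41.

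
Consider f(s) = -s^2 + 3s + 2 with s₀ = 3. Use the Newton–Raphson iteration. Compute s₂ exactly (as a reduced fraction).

139/39

f'(s) = -2s + 3.
f(3) = 2, f'(3) = -3, so s₁ = 3 - 2/(-3) = 11/3.
f(11/3) = -4/9, f'(11/3) = -13/3, so s₂ = (11/3) - (-4/9)/(-13/3) = 139/39.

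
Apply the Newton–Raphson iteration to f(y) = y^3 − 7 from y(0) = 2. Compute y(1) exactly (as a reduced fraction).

f'(y) = 3y^2.
f(2) = 1, f'(2) = 12, so y(1) = 2 − 1/12 = 23/12.

23/12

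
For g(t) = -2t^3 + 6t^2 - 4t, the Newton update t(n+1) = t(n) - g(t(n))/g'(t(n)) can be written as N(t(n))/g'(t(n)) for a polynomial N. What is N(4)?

-160

g'(t) = -6t^2 + 12t - 4.
N(t) = t·g'(t) - g(t) = t·(-6t^2 + 12t - 4) - (-2t^3 + 6t^2 - 4t) = -4t^3 + 6t^2.
N(4) = -160.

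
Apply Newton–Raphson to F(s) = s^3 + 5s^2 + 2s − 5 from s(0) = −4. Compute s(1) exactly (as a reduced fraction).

F'(s) = 3s^2 + 10s + 2.
F(−4) = 3, F'(−4) = 10, so s(1) = (−4) − 3/10 = −43/10.

−43/10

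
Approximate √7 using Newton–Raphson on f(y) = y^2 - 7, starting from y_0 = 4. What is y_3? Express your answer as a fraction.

1902497/719072

f'(y) = 2y.
f(4) = 9, f'(4) = 8, so y_1 = 4 - 9/8 = 23/8.
f(23/8) = 81/64, f'(23/8) = 23/4, so y_2 = (23/8) - (81/64)/(23/4) = 977/368.
f(977/368) = 6561/135424, f'(977/368) = 977/184, so y_3 = (977/368) - (6561/135424)/(977/184) = 1902497/719072.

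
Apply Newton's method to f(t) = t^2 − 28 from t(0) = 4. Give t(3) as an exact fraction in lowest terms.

f'(t) = 2t.
f(4) = −12, f'(4) = 8, so t(1) = 4 − (−12)/8 = 11/2.
f(11/2) = 9/4, f'(11/2) = 11, so t(2) = (11/2) − (9/4)/11 = 233/44.
f(233/44) = 81/1936, f'(233/44) = 233/22, so t(3) = (233/44) − (81/1936)/(233/22) = 108497/20504.

108497/20504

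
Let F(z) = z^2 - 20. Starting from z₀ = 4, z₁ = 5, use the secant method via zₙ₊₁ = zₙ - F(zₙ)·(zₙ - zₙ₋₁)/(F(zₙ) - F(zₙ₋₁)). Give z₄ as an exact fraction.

1525/341

F(4) = -4, F(5) = 5. z₂ = 5 - 5·(5 - 4)/(5 - (-4)) = 40/9.
F(5) = 5, F(40/9) = -20/81. z₃ = (40/9) - (-20/81)·((40/9) - 5)/((-20/81) - 5) = 76/17.
F(40/9) = -20/81, F(76/17) = -4/289. z₄ = (76/17) - (-4/289)·((76/17) - (40/9))/((-4/289) - (-20/81)) = 1525/341.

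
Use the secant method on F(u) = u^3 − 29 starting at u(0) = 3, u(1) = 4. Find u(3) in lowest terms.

157673/51397

F(3) = −2, F(4) = 35. u(2) = 4 − 35·(4 − 3)/(35 − (−2)) = 113/37.
F(4) = 35, F(113/37) = −26040/50653. u(3) = (113/37) − (−26040/50653)·((113/37) − 4)/((−26040/50653) − 35) = 157673/51397.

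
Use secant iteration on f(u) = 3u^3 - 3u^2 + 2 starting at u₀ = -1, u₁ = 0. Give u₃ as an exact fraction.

f(-1) = -4, f(0) = 2. u₂ = 0 - 2·(0 - (-1))/(2 - (-4)) = -1/3.
f(0) = 2, f(-1/3) = 14/9. u₃ = (-1/3) - (14/9)·((-1/3) - 0)/((14/9) - 2) = -3/2.

-3/2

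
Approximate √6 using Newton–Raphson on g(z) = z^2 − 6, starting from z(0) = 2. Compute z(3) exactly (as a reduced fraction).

g'(z) = 2z.
g(2) = −2, g'(2) = 4, so z(1) = 2 − (−2)/4 = 5/2.
g(5/2) = 1/4, g'(5/2) = 5, so z(2) = (5/2) − (1/4)/5 = 49/20.
g(49/20) = 1/400, g'(49/20) = 49/10, so z(3) = (49/20) − (1/400)/(49/10) = 4801/1960.

4801/1960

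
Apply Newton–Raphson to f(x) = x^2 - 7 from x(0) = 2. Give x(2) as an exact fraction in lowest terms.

233/88

f'(x) = 2x.
f(2) = -3, f'(2) = 4, so x(1) = 2 - (-3)/4 = 11/4.
f(11/4) = 9/16, f'(11/4) = 11/2, so x(2) = (11/4) - (9/16)/(11/2) = 233/88.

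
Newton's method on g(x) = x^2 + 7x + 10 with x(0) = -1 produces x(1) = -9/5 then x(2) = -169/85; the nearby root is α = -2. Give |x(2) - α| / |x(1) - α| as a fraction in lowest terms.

1/17

x(1) - α = -9/5 - (-2) = -9/5 + 2 = 1/5, so |x(1) - α| = 1/5.
x(2) - α = -169/85 - (-2) = -169/85 + 2 = 1/85, so |x(2) - α| = 1/85.
Ratio = (1/85) / (1/5) = 1/17.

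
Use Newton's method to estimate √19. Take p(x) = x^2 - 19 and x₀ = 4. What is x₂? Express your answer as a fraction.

2441/560

p'(x) = 2x.
p(4) = -3, p'(4) = 8, so x₁ = 4 - (-3)/8 = 35/8.
p(35/8) = 9/64, p'(35/8) = 35/4, so x₂ = (35/8) - (9/64)/(35/4) = 2441/560.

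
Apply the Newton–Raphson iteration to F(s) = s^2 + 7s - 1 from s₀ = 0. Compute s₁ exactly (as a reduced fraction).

1/7

F'(s) = 2s + 7.
F(0) = -1, F'(0) = 7, so s₁ = 0 - (-1)/7 = 1/7.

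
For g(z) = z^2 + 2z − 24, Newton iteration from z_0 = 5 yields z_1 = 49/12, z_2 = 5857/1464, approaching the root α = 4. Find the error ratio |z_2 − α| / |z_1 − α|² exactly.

6/61

z_1 − α = 49/12 − 4 = 1/12, so |z_1 − α| = 1/12.
z_2 − α = 5857/1464 − 4 = 1/1464, so |z_2 − α| = 1/1464.
|z_1 − α|² = 1/144.
Ratio = (1/1464) / (1/144) = 6/61.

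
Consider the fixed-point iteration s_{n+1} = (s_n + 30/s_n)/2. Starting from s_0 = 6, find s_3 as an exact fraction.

116161/21208

s_1 = (6 + 30/6)/2 = 11/2.
s_2 = (11/2 + 30/(11/2))/2 = 241/44.
s_3 = (241/44 + 30/(241/44))/2 = 116161/21208.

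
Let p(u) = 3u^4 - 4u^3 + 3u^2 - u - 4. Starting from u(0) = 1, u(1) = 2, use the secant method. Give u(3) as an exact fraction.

517612/430681

p(1) = -3, p(2) = 22. u(2) = 2 - 22·(2 - 1)/(22 - (-3)) = 28/25.
p(2) = 22, p(28/25) = -881232/390625. u(3) = (28/25) - (-881232/390625)·((28/25) - 2)/((-881232/390625) - 22) = 517612/430681.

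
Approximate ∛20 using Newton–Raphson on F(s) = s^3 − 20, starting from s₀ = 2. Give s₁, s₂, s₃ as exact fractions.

s₁ = 3, s₂ = 74/27, s₃ = 301027/110889

F'(s) = 3s^2.
F(2) = −12, F'(2) = 12, so s₁ = 2 − (−12)/12 = 3.
F(3) = 7, F'(3) = 27, so s₂ = 3 − 7/27 = 74/27.
F(74/27) = 11564/19683, F'(74/27) = 5476/243, so s₃ = (74/27) − (11564/19683)/(5476/243) = 301027/110889.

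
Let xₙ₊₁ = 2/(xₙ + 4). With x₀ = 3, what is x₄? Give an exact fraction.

67/149

x₁ = 2/(3 + 4) = 2/7.
x₂ = 2/(2/7 + 4) = 7/15.
x₃ = 2/(7/15 + 4) = 30/67.
x₄ = 2/(30/67 + 4) = 67/149.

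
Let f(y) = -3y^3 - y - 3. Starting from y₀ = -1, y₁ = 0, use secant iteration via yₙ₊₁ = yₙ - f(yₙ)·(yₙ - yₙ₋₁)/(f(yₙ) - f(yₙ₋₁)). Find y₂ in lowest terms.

f(-1) = 1, f(0) = -3. y₂ = 0 - (-3)·(0 - (-1))/((-3) - 1) = -3/4.

-3/4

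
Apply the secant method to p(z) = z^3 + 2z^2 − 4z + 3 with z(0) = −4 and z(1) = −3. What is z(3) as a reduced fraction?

p(−4) = −13, p(−3) = 6. z(2) = (−3) − 6·((−3) − (−4))/(6 − (−13)) = −63/19.
p(−3) = 6, p(−63/19) = 12324/6859. z(3) = (−63/19) − (12324/6859)·((−63/19) − (−3))/((12324/6859) − 6) = −16581/4805.

−16581/4805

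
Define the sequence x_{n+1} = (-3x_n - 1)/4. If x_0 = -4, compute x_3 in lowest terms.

95/64

x_1 = (-3·(-4) - 1)/4 = 11/4.
x_2 = (-3·(11/4) - 1)/4 = -37/16.
x_3 = (-3·(-37/16) - 1)/4 = 95/64.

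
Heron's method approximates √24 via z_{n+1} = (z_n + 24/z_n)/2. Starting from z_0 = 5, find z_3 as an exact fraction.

46099201/9409960

z_1 = (5 + 24/5)/2 = 49/10.
z_2 = (49/10 + 24/(49/10))/2 = 4801/980.
z_3 = (4801/980 + 24/(4801/980))/2 = 46099201/9409960.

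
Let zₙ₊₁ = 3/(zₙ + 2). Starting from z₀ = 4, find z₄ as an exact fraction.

48/47

z₁ = 3/(4 + 2) = 1/2.
z₂ = 3/(1/2 + 2) = 6/5.
z₃ = 3/(6/5 + 2) = 15/16.
z₄ = 3/(15/16 + 2) = 48/47.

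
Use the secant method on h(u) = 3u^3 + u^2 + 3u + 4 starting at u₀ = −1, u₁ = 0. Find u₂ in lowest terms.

−4/5

h(−1) = −1, h(0) = 4. u₂ = 0 − 4·(0 − (−1))/(4 − (−1)) = −4/5.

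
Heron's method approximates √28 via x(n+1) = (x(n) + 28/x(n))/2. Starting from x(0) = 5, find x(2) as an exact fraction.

5609/1060

x(1) = (5 + 28/5)/2 = 53/10.
x(2) = (53/10 + 28/(53/10))/2 = 5609/1060.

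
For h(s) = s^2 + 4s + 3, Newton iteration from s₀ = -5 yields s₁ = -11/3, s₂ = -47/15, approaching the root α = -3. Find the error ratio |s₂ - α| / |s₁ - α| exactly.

1/5

s₁ - α = -11/3 - (-3) = -11/3 + 3 = -2/3, so |s₁ - α| = 2/3.
s₂ - α = -47/15 - (-3) = -47/15 + 3 = -2/15, so |s₂ - α| = 2/15.
Ratio = (2/15) / (2/3) = 1/5.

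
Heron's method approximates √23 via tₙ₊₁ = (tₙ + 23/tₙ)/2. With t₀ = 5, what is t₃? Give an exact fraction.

t₁ = (5 + 23/5)/2 = 24/5.
t₂ = (24/5 + 23/(24/5))/2 = 1151/240.
t₃ = (1151/240 + 23/(1151/240))/2 = 2649601/552480.

2649601/552480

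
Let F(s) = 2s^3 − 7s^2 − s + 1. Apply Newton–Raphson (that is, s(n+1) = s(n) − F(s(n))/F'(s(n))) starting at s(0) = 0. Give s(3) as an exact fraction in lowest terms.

F'(s) = 6s^2 − 14s − 1.
F(0) = 1, F'(0) = −1, so s(1) = 0 − 1/(−1) = 1.
F(1) = −5, F'(1) = −9, so s(2) = 1 − (−5)/(−9) = 4/9.
F(4/9) = −475/729, F'(4/9) = −163/27, so s(3) = (4/9) − (−475/729)/(−163/27) = 1481/4401.

1481/4401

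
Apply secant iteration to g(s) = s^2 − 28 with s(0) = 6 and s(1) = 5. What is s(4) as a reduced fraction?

g(6) = 8, g(5) = −3. s(2) = 5 − (−3)·(5 − 6)/((−3) − 8) = 58/11.
g(5) = −3, g(58/11) = −24/121. s(3) = (58/11) − (−24/121)·((58/11) − 5)/((−24/121) − (−3)) = 598/113.
g(58/11) = −24/121, g(598/113) = 72/12769. s(4) = (598/113) − (72/12769)·((598/113) − (58/11))/((72/12769) − (−24/121)) = 17372/3283.

17372/3283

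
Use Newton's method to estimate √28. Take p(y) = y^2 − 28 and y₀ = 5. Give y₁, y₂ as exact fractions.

p'(y) = 2y.
p(5) = −3, p'(5) = 10, so y₁ = 5 − (−3)/10 = 53/10.
p(53/10) = 9/100, p'(53/10) = 53/5, so y₂ = (53/10) − (9/100)/(53/5) = 5609/1060.

y₁ = 53/10, y₂ = 5609/1060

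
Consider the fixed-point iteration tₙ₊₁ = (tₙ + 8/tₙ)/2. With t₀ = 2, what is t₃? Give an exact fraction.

t₁ = (2 + 8/2)/2 = 3.
t₂ = (3 + 8/3)/2 = 17/6.
t₃ = (17/6 + 8/(17/6))/2 = 577/204.

577/204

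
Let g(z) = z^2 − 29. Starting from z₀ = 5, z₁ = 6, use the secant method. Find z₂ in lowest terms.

g(5) = −4, g(6) = 7. z₂ = 6 − 7·(6 − 5)/(7 − (−4)) = 59/11.

59/11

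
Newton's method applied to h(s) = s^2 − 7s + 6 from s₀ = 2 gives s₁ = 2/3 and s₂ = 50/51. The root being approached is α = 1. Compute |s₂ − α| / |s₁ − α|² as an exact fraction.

3/17

s₁ − α = 2/3 − 1 = −1/3, so |s₁ − α| = 1/3.
s₂ − α = 50/51 − 1 = −1/51, so |s₂ − α| = 1/51.
|s₁ − α|² = 1/9.
Ratio = (1/51) / (1/9) = 3/17.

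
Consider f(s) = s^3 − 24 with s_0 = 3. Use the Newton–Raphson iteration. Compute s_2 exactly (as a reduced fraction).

13162/4563

f'(s) = 3s^2.
f(3) = 3, f'(3) = 27, so s_1 = 3 − 3/27 = 26/9.
f(26/9) = 80/729, f'(26/9) = 676/27, so s_2 = (26/9) − (80/729)/(676/27) = 13162/4563.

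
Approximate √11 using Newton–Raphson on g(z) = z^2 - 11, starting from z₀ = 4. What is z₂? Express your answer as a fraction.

1433/432

g'(z) = 2z.
g(4) = 5, g'(4) = 8, so z₁ = 4 - 5/8 = 27/8.
g(27/8) = 25/64, g'(27/8) = 27/4, so z₂ = (27/8) - (25/64)/(27/4) = 1433/432.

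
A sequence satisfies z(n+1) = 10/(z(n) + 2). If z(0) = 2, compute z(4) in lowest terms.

z(1) = 10/(2 + 2) = 5/2.
z(2) = 10/(5/2 + 2) = 20/9.
z(3) = 10/(20/9 + 2) = 45/19.
z(4) = 10/(45/19 + 2) = 190/83.

190/83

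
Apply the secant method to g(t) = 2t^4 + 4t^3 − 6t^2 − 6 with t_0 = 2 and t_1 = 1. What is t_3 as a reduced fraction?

g(2) = 34, g(1) = −6. t_2 = 1 − (−6)·(1 − 2)/((−6) − 34) = 23/20.
g(1) = −6, g(23/20) = −348279/80000. t_3 = (23/20) − (−348279/80000)·((23/20) − 1)/((−348279/80000) − (−6)) = 67907/43907.

67907/43907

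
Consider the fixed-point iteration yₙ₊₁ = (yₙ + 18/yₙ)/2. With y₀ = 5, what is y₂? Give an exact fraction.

y₁ = (5 + 18/5)/2 = 43/10.
y₂ = (43/10 + 18/(43/10))/2 = 3649/860.

3649/860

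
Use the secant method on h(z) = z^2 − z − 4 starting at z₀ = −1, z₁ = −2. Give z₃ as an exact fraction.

−14/9

h(−1) = −2, h(−2) = 2. z₂ = (−2) − 2·((−2) − (−1))/(2 − (−2)) = −3/2.
h(−2) = 2, h(−3/2) = −1/4. z₃ = (−3/2) − (−1/4)·((−3/2) − (−2))/((−1/4) − 2) = −14/9.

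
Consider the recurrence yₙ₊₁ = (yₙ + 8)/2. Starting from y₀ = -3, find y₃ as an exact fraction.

y₁ = ((-3) + 8)/2 = 5/2.
y₂ = ((5/2) + 8)/2 = 21/4.
y₃ = ((21/4) + 8)/2 = 53/8.

53/8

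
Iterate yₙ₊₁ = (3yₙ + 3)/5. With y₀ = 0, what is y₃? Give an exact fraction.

y₁ = (3·0 + 3)/5 = 3/5.
y₂ = (3·(3/5) + 3)/5 = 24/25.
y₃ = (3·(24/25) + 3)/5 = 147/125.

147/125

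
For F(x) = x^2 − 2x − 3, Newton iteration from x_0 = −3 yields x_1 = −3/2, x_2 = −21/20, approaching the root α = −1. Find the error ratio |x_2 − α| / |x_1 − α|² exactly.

1/5

x_1 − α = −3/2 − (−1) = −3/2 + 1 = −1/2, so |x_1 − α| = 1/2.
x_2 − α = −21/20 − (−1) = −21/20 + 1 = −1/20, so |x_2 − α| = 1/20.
|x_1 − α|² = 1/4.
Ratio = (1/20) / (1/4) = 1/5.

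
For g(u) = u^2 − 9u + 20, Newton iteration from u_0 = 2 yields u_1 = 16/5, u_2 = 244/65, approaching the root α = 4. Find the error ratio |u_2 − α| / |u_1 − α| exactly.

4/13

u_1 − α = 16/5 − 4 = −4/5, so |u_1 − α| = 4/5.
u_2 − α = 244/65 − 4 = −16/65, so |u_2 − α| = 16/65.
Ratio = (16/65) / (4/5) = 4/13.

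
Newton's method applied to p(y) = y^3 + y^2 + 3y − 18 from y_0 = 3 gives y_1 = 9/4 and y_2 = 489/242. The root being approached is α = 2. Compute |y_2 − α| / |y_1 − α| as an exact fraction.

y_1 − α = 9/4 − 2 = 1/4, so |y_1 − α| = 1/4.
y_2 − α = 489/242 − 2 = 5/242, so |y_2 − α| = 5/242.
Ratio = (5/242) / (1/4) = 10/121.

10/121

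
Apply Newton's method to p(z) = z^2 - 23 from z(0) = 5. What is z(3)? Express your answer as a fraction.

2649601/552480

p'(z) = 2z.
p(5) = 2, p'(5) = 10, so z(1) = 5 - 2/10 = 24/5.
p(24/5) = 1/25, p'(24/5) = 48/5, so z(2) = (24/5) - (1/25)/(48/5) = 1151/240.
p(1151/240) = 1/57600, p'(1151/240) = 1151/120, so z(3) = (1151/240) - (1/57600)/(1151/120) = 2649601/552480.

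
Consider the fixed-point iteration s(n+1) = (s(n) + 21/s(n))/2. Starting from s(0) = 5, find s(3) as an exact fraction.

277727/60605

s(1) = (5 + 21/5)/2 = 23/5.
s(2) = (23/5 + 21/(23/5))/2 = 527/115.
s(3) = (527/115 + 21/(527/115))/2 = 277727/60605.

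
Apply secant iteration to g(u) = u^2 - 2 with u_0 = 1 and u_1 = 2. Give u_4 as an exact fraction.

58/41

g(1) = -1, g(2) = 2. u_2 = 2 - 2·(2 - 1)/(2 - (-1)) = 4/3.
g(2) = 2, g(4/3) = -2/9. u_3 = (4/3) - (-2/9)·((4/3) - 2)/((-2/9) - 2) = 7/5.
g(4/3) = -2/9, g(7/5) = -1/25. u_4 = (7/5) - (-1/25)·((7/5) - (4/3))/((-1/25) - (-2/9)) = 58/41.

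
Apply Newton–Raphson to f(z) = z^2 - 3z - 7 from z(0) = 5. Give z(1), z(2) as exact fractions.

f'(z) = 2z - 3.
f(5) = 3, f'(5) = 7, so z(1) = 5 - 3/7 = 32/7.
f(32/7) = 9/49, f'(32/7) = 43/7, so z(2) = (32/7) - (9/49)/(43/7) = 1367/301.

z(1) = 32/7, z(2) = 1367/301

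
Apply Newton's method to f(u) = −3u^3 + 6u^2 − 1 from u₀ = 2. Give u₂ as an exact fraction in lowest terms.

5531/2898

f'(u) = −9u^2 + 12u.
f(2) = −1, f'(2) = −12, so u₁ = 2 − (−1)/(−12) = 23/12.
f(23/12) = −47/576, f'(23/12) = −161/16, so u₂ = (23/12) − (−47/576)/(−161/16) = 5531/2898.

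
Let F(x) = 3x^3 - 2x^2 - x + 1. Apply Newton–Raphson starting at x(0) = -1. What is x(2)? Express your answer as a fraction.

F'(x) = 9x^2 - 4x - 1.
F(-1) = -3, F'(-1) = 12, so x(1) = (-1) - (-3)/12 = -3/4.
F(-3/4) = -41/64, F'(-3/4) = 113/16, so x(2) = (-3/4) - (-41/64)/(113/16) = -149/226.

-149/226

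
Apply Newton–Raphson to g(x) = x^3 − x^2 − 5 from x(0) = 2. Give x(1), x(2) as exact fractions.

g'(x) = 3x^2 − 2x.
g(2) = −1, g'(2) = 8, so x(1) = 2 − (−1)/8 = 17/8.
g(17/8) = 41/512, g'(17/8) = 595/64, so x(2) = (17/8) − (41/512)/(595/64) = 5037/2380.

x(1) = 17/8, x(2) = 5037/2380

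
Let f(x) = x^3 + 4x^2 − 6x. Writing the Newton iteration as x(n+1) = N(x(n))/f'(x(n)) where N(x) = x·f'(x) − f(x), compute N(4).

192

f'(x) = 3x^2 + 8x − 6.
N(x) = x·f'(x) − f(x) = x·(3x^2 + 8x − 6) − (x^3 + 4x^2 − 6x) = 2x^3 + 4x^2.
N(4) = 192.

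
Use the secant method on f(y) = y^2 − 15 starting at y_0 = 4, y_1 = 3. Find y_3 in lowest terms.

f(4) = 1, f(3) = −6. y_2 = 3 − (−6)·(3 − 4)/((−6) − 1) = 27/7.
f(3) = −6, f(27/7) = −6/49. y_3 = (27/7) − (−6/49)·((27/7) − 3)/((−6/49) − (−6)) = 31/8.

31/8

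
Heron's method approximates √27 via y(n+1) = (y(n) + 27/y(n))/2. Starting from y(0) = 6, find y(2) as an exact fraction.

291/56

y(1) = (6 + 27/6)/2 = 21/4.
y(2) = (21/4 + 27/(21/4))/2 = 291/56.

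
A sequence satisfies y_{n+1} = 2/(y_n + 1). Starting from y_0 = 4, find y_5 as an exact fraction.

y_1 = 2/(4 + 1) = 2/5.
y_2 = 2/(2/5 + 1) = 10/7.
y_3 = 2/(10/7 + 1) = 14/17.
y_4 = 2/(14/17 + 1) = 34/31.
y_5 = 2/(34/31 + 1) = 62/65.

62/65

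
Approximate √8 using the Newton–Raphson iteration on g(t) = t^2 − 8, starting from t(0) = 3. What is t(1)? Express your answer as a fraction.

17/6

g'(t) = 2t.
g(3) = 1, g'(3) = 6, so t(1) = 3 − 1/6 = 17/6.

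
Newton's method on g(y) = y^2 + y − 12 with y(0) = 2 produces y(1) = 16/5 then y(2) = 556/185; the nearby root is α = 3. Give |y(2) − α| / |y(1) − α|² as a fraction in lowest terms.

y(1) − α = 16/5 − 3 = 1/5, so |y(1) − α| = 1/5.
y(2) − α = 556/185 − 3 = 1/185, so |y(2) − α| = 1/185.
|y(1) − α|² = 1/25.
Ratio = (1/185) / (1/25) = 5/37.

5/37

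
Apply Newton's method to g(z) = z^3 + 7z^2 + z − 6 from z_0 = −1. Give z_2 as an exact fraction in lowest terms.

g'(z) = 3z^2 + 14z + 1.
g(−1) = −1, g'(−1) = −10, so z_1 = (−1) − (−1)/(−10) = −11/10.
g(−11/10) = 39/1000, g'(−11/10) = −1077/100, so z_2 = (−11/10) − (39/1000)/(−1077/100) = −1968/1795.

−1968/1795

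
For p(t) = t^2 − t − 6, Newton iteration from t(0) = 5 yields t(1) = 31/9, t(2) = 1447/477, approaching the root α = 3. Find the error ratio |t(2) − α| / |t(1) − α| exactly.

t(1) − α = 31/9 − 3 = 4/9, so |t(1) − α| = 4/9.
t(2) − α = 1447/477 − 3 = 16/477, so |t(2) − α| = 16/477.
Ratio = (16/477) / (4/9) = 4/53.

4/53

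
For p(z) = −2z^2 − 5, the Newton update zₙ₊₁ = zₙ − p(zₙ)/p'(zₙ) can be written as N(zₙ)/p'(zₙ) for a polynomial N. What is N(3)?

−13

p'(z) = −4z.
N(z) = z·p'(z) − p(z) = z·(−4z) − (−2z^2 − 5) = −2z^2 + 5.
N(3) = −13.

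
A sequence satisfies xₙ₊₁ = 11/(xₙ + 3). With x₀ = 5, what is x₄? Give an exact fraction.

2123/964

x₁ = 11/(5 + 3) = 11/8.
x₂ = 11/(11/8 + 3) = 88/35.
x₃ = 11/(88/35 + 3) = 385/193.
x₄ = 11/(385/193 + 3) = 2123/964.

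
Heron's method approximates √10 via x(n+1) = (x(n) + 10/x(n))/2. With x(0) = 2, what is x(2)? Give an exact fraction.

89/28

x(1) = (2 + 10/2)/2 = 7/2.
x(2) = (7/2 + 10/(7/2))/2 = 89/28.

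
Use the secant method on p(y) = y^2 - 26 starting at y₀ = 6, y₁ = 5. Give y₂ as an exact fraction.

56/11

p(6) = 10, p(5) = -1. y₂ = 5 - (-1)·(5 - 6)/((-1) - 10) = 56/11.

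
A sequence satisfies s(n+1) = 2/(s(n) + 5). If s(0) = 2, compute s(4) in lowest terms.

s(1) = 2/(2 + 5) = 2/7.
s(2) = 2/(2/7 + 5) = 14/37.
s(3) = 2/(14/37 + 5) = 74/199.
s(4) = 2/(74/199 + 5) = 398/1069.

398/1069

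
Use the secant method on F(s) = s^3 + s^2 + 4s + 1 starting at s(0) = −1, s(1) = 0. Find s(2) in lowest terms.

−1/4

F(−1) = −3, F(0) = 1. s(2) = 0 − 1·(0 − (−1))/(1 − (−3)) = −1/4.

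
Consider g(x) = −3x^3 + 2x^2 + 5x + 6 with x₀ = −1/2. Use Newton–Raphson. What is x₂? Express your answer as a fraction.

−7193/1716

g'(x) = −9x^2 + 4x + 5.
g(−1/2) = 35/8, g'(−1/2) = 3/4, so x₁ = (−1/2) − (35/8)/(3/4) = −19/3.
g(−19/3) = 2450/3, g'(−19/3) = −1144/3, so x₂ = (−19/3) − (2450/3)/(−1144/3) = −7193/1716.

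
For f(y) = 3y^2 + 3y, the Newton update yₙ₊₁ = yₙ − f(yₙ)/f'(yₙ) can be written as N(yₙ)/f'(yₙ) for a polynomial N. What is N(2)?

f'(y) = 6y + 3.
N(y) = y·f'(y) − f(y) = y·(6y + 3) − (3y^2 + 3y) = 3y^2.
N(2) = 12.

12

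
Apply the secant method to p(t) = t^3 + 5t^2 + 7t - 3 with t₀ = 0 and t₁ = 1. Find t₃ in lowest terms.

75/244

p(0) = -3, p(1) = 10. t₂ = 1 - 10·(1 - 0)/(10 - (-3)) = 3/13.
p(1) = 10, p(3/13) = -2430/2197. t₃ = (3/13) - (-2430/2197)·((3/13) - 1)/((-2430/2197) - 10) = 75/244.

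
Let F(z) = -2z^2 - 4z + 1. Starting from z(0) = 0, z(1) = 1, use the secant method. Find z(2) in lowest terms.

1/6

F(0) = 1, F(1) = -5. z(2) = 1 - (-5)·(1 - 0)/((-5) - 1) = 1/6.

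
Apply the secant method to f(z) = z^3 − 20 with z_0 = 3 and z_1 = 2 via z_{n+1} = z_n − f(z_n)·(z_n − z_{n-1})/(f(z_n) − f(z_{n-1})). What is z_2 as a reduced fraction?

f(3) = 7, f(2) = −12. z_2 = 2 − (−12)·(2 − 3)/((−12) − 7) = 50/19.

50/19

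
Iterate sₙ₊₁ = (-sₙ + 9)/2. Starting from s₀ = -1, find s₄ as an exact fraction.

s₁ = (-(-1) + 9)/2 = 5.
s₂ = (-5 + 9)/2 = 2.
s₃ = (-2 + 9)/2 = 7/2.
s₄ = (-(7/2) + 9)/2 = 11/4.

11/4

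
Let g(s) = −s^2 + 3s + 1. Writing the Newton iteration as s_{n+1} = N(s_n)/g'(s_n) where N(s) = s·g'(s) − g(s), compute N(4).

g'(s) = −2s + 3.
N(s) = s·g'(s) − g(s) = s·(−2s + 3) − (−s^2 + 3s + 1) = −s^2 − 1.
N(4) = −17.

−17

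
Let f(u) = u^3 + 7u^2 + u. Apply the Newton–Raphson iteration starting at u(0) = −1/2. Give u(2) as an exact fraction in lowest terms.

−4/21

f'(u) = 3u^2 + 14u + 1.
f(−1/2) = 9/8, f'(−1/2) = −21/4, so u(1) = (−1/2) − (9/8)/(−21/4) = −2/7.
f(−2/7) = 90/343, f'(−2/7) = −135/49, so u(2) = (−2/7) − (90/343)/(−135/49) = −4/21.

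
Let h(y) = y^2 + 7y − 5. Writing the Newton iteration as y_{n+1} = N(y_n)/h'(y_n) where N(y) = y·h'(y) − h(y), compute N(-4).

21

h'(y) = 2y + 7.
N(y) = y·h'(y) − h(y) = y·(2y + 7) − (y^2 + 7y − 5) = y^2 + 5.
N(-4) = 21.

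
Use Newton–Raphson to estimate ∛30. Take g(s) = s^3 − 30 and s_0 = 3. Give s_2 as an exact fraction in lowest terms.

32887/10584

g'(s) = 3s^2.
g(3) = −3, g'(3) = 27, so s_1 = 3 − (−3)/27 = 28/9.
g(28/9) = 82/729, g'(28/9) = 784/27, so s_2 = (28/9) − (82/729)/(784/27) = 32887/10584.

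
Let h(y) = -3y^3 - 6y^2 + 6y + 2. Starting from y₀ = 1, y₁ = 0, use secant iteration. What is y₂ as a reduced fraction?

h(1) = -1, h(0) = 2. y₂ = 0 - 2·(0 - 1)/(2 - (-1)) = 2/3.

2/3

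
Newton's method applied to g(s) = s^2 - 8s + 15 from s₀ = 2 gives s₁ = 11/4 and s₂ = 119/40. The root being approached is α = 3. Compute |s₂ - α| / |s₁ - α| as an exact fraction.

s₁ - α = 11/4 - 3 = -1/4, so |s₁ - α| = 1/4.
s₂ - α = 119/40 - 3 = -1/40, so |s₂ - α| = 1/40.
Ratio = (1/40) / (1/4) = 1/10.

1/10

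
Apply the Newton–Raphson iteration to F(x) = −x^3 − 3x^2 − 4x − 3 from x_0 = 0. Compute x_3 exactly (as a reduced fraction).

−139440/82213

F'(x) = −3x^2 − 6x − 4.
F(0) = −3, F'(0) = −4, so x_1 = 0 − (−3)/(−4) = −3/4.
F(−3/4) = −81/64, F'(−3/4) = −19/16, so x_2 = (−3/4) − (−81/64)/(−19/16) = −69/38.
F(−69/38) = 19683/54872, F'(−69/38) = −4327/1444, so x_3 = (−69/38) − (19683/54872)/(−4327/1444) = −139440/82213.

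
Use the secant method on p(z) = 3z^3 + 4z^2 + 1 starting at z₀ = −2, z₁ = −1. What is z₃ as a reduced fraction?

−115/61

p(−2) = −7, p(−1) = 2. z₂ = (−1) − 2·((−1) − (−2))/(2 − (−7)) = −11/9.
p(−1) = 2, p(−11/9) = 364/243. z₃ = (−11/9) − (364/243)·((−11/9) − (−1))/((364/243) − 2) = −115/61.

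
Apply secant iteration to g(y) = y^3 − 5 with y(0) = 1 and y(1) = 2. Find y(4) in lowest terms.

16480535/9627139

g(1) = −4, g(2) = 3. y(2) = 2 − 3·(2 − 1)/(3 − (−4)) = 11/7.
g(2) = 3, g(11/7) = −384/343. y(3) = (11/7) − (−384/343)·((11/7) − 2)/((−384/343) − 3) = 265/157.
g(11/7) = −384/343, g(265/157) = −739840/3869893. y(4) = (265/157) − (−739840/3869893)·((265/157) − (11/7))/((−739840/3869893) − (−384/343)) = 16480535/9627139.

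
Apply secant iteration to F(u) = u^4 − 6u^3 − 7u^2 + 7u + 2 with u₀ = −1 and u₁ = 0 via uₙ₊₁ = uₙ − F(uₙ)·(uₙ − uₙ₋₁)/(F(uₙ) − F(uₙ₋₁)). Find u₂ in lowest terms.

F(−1) = −5, F(0) = 2. u₂ = 0 − 2·(0 − (−1))/(2 − (−5)) = −2/7.

−2/7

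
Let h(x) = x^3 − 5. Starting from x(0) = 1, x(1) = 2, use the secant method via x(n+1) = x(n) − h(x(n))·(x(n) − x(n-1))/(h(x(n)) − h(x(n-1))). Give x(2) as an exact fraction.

h(1) = −4, h(2) = 3. x(2) = 2 − 3·(2 − 1)/(3 − (−4)) = 11/7.

11/7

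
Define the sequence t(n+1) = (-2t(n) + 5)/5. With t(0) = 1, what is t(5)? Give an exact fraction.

2223/3125

t(1) = (-2·1 + 5)/5 = 3/5.
t(2) = (-2·(3/5) + 5)/5 = 19/25.
t(3) = (-2·(19/25) + 5)/5 = 87/125.
t(4) = (-2·(87/125) + 5)/5 = 451/625.
t(5) = (-2·(451/625) + 5)/5 = 2223/3125.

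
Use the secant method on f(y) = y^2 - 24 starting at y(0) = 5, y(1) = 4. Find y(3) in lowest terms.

f(5) = 1, f(4) = -8. y(2) = 4 - (-8)·(4 - 5)/((-8) - 1) = 44/9.
f(4) = -8, f(44/9) = -8/81. y(3) = (44/9) - (-8/81)·((44/9) - 4)/((-8/81) - (-8)) = 49/10.

49/10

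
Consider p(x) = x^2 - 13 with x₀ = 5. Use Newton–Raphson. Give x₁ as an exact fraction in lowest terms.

p'(x) = 2x.
p(5) = 12, p'(5) = 10, so x₁ = 5 - 12/10 = 19/5.

19/5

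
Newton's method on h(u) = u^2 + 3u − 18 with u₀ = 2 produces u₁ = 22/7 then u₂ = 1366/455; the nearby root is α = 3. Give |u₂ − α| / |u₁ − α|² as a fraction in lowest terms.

u₁ − α = 22/7 − 3 = 1/7, so |u₁ − α| = 1/7.
u₂ − α = 1366/455 − 3 = 1/455, so |u₂ − α| = 1/455.
|u₁ − α|² = 1/49.
Ratio = (1/455) / (1/49) = 7/65.

7/65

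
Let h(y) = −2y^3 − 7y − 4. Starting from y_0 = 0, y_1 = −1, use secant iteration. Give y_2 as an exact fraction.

−4/9

h(0) = −4, h(−1) = 5. y_2 = (−1) − 5·((−1) − 0)/(5 − (−4)) = −4/9.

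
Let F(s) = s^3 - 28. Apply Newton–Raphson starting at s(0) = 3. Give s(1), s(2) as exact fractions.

s(1) = 82/27, s(2) = 413465/136161

F'(s) = 3s^2.
F(3) = -1, F'(3) = 27, so s(1) = 3 - (-1)/27 = 82/27.
F(82/27) = 244/19683, F'(82/27) = 6724/243, so s(2) = (82/27) - (244/19683)/(6724/243) = 413465/136161.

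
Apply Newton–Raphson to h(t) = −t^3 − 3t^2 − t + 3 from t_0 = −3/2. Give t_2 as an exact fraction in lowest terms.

h'(t) = −3t^2 − 6t − 1.
h(−3/2) = 9/8, h'(−3/2) = 5/4, so t_1 = (−3/2) − (9/8)/(5/4) = −12/5.
h(−12/5) = 243/125, h'(−12/5) = −97/25, so t_2 = (−12/5) − (243/125)/(−97/25) = −921/485.

−921/485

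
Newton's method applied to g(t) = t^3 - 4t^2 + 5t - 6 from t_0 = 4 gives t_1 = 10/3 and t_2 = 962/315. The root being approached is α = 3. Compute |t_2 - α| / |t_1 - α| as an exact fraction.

t_1 - α = 10/3 - 3 = 1/3, so |t_1 - α| = 1/3.
t_2 - α = 962/315 - 3 = 17/315, so |t_2 - α| = 17/315.
Ratio = (17/315) / (1/3) = 17/105.

17/105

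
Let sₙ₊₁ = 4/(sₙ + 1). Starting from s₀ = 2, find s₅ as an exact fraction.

s₁ = 4/(2 + 1) = 4/3.
s₂ = 4/(4/3 + 1) = 12/7.
s₃ = 4/(12/7 + 1) = 28/19.
s₄ = 4/(28/19 + 1) = 76/47.
s₅ = 4/(76/47 + 1) = 188/123.

188/123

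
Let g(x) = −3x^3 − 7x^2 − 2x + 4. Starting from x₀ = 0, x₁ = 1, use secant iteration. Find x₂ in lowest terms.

g(0) = 4, g(1) = −8. x₂ = 1 − (−8)·(1 − 0)/((−8) − 4) = 1/3.

1/3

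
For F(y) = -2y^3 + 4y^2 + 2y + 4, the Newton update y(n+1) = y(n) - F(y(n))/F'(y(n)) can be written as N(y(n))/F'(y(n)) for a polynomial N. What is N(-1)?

F'(y) = -6y^2 + 8y + 2.
N(y) = y·F'(y) - F(y) = y·(-6y^2 + 8y + 2) - (-2y^3 + 4y^2 + 2y + 4) = -4y^3 + 4y^2 - 4.
N(-1) = 4.

4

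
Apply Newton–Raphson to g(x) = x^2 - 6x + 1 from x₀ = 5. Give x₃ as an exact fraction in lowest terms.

g'(x) = 2x - 6.
g(5) = -4, g'(5) = 4, so x₁ = 5 - (-4)/4 = 6.
g(6) = 1, g'(6) = 6, so x₂ = 6 - 1/6 = 35/6.
g(35/6) = 1/36, g'(35/6) = 17/3, so x₃ = (35/6) - (1/36)/(17/3) = 1189/204.

1189/204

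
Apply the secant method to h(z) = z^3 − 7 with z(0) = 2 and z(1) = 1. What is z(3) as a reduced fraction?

201/103

h(2) = 1, h(1) = −6. z(2) = 1 − (−6)·(1 − 2)/((−6) − 1) = 13/7.
h(1) = −6, h(13/7) = −204/343. z(3) = (13/7) − (−204/343)·((13/7) − 1)/((−204/343) − (−6)) = 201/103.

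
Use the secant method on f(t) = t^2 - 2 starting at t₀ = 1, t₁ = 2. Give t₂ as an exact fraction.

4/3

f(1) = -1, f(2) = 2. t₂ = 2 - 2·(2 - 1)/(2 - (-1)) = 4/3.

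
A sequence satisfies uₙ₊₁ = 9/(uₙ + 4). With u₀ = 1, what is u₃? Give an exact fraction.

261/161

u₁ = 9/(1 + 4) = 9/5.
u₂ = 9/(9/5 + 4) = 45/29.
u₃ = 9/(45/29 + 4) = 261/161.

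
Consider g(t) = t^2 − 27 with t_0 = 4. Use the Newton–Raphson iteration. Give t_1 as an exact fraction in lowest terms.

43/8

g'(t) = 2t.
g(4) = −11, g'(4) = 8, so t_1 = 4 − (−11)/8 = 43/8.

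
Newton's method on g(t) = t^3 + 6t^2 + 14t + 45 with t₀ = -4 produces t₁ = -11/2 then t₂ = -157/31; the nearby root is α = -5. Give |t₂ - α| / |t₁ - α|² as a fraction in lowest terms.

8/31

t₁ - α = -11/2 - (-5) = -11/2 + 5 = -1/2, so |t₁ - α| = 1/2.
t₂ - α = -157/31 - (-5) = -157/31 + 5 = -2/31, so |t₂ - α| = 2/31.
|t₁ - α|² = 1/4.
Ratio = (2/31) / (1/4) = 8/31.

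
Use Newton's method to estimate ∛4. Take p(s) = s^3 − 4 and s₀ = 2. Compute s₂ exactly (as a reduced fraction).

p'(s) = 3s^2.
p(2) = 4, p'(2) = 12, so s₁ = 2 − 4/12 = 5/3.
p(5/3) = 17/27, p'(5/3) = 25/3, so s₂ = (5/3) − (17/27)/(25/3) = 358/225.

358/225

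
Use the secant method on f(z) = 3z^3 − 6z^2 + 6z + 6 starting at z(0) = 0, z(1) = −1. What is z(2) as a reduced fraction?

−2/5

f(0) = 6, f(−1) = −9. z(2) = (−1) − (−9)·((−1) − 0)/((−9) − 6) = −2/5.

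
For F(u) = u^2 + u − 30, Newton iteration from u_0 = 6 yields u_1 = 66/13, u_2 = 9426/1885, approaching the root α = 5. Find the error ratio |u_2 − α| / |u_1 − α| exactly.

1/145

u_1 − α = 66/13 − 5 = 1/13, so |u_1 − α| = 1/13.
u_2 − α = 9426/1885 − 5 = 1/1885, so |u_2 − α| = 1/1885.
Ratio = (1/1885) / (1/13) = 1/145.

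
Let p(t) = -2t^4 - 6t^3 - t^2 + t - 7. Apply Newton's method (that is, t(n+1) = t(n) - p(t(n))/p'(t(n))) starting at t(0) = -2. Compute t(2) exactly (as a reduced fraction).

-12/7

p'(t) = -8t^3 - 18t^2 - 2t + 1.
p(-2) = 3, p'(-2) = -3, so t(1) = (-2) - 3/(-3) = -1.
p(-1) = -5, p'(-1) = -7, so t(2) = (-1) - (-5)/(-7) = -12/7.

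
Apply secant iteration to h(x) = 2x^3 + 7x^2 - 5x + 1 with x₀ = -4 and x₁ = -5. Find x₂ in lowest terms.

h(-4) = 5, h(-5) = -49. x₂ = (-5) - (-49)·((-5) - (-4))/((-49) - 5) = -221/54.

-221/54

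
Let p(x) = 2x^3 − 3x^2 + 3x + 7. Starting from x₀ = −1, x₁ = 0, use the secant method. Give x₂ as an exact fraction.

p(−1) = −1, p(0) = 7. x₂ = 0 − 7·(0 − (−1))/(7 − (−1)) = −7/8.

−7/8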